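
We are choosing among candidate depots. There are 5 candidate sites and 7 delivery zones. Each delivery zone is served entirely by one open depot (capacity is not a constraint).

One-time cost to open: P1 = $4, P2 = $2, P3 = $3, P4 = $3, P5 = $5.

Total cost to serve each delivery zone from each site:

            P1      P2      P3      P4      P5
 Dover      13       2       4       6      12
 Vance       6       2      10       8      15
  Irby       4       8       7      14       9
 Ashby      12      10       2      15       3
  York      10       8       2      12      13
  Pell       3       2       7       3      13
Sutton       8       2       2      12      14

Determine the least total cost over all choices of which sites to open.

Minimum total cost: 24

For any fixed open set, each delivery zone goes to its cheapest open site; total = fixed + service.
{P2, P3}: Dover→P2 2, Vance→P2 2, Irby→P3 7, Ashby→P3 2, York→P3 2, Pell→P2 2, Sutton→P2 2. Service 19; fixed 5; total 24.
{P1, P2, P3}: Dover→P2 2, Vance→P2 2, Irby→P1 4, Ashby→P3 2, York→P3 2, Pell→P2 2, Sutton→P2 2. Service 16; fixed 9; total 25.
{P2, P3, P4}: service 19 + fixed 8 = 27
{P1, P2, P3, P4, P5}: service 16 + fixed 17 = 33
No other subset beats 24.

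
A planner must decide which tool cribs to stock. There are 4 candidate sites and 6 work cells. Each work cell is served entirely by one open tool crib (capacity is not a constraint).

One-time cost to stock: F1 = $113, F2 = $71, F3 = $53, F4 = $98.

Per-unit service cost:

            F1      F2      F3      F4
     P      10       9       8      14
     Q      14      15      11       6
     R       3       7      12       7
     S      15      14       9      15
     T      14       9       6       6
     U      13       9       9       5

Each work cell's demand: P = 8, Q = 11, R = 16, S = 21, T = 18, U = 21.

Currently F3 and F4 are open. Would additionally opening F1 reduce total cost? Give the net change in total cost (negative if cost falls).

Current service cost with {F3, F4}: 644.
Adding F1: each work cell re-picks its cheapest; new service cost 580, saving 64.
Extra fixed cost: 113. Net change = 113 − 64 = 49.
(Totals: 795 → 844.)

No — net change +49 (cost rises by 49).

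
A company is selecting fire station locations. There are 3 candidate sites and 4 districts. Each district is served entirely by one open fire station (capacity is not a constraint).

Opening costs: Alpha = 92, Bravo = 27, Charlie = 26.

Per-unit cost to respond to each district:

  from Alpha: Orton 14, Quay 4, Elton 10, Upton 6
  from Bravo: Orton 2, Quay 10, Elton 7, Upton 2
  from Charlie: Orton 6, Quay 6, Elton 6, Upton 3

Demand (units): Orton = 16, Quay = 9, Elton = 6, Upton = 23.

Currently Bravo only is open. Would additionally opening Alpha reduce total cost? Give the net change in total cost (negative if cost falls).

Current service cost with {Bravo}: 210.
Adding Alpha: each district re-picks its cheapest; new service cost 156, saving 54.
Extra fixed cost: 92. Net change = 92 − 54 = 38.
(Totals: 237 → 275.)

No — net change +38 (cost rises by 38).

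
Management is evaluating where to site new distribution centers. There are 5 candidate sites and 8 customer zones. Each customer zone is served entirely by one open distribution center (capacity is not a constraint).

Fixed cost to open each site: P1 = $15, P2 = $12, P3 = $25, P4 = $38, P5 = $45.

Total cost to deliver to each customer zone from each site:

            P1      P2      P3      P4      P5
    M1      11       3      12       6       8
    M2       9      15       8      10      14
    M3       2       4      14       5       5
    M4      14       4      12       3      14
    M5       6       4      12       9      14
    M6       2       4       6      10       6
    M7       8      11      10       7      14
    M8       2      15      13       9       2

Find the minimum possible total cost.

For any fixed open set, each customer zone goes to its cheapest open site; total = fixed + service.
{P1, P2}: M1→P2 3, M2→P1 9, M3→P1 2, M4→P2 4, M5→P2 4, M6→P1 2, M7→P1 8, M8→P1 2. Service 34; fixed 27; total 61.
{P1}: service 54 + fixed 15 = 69
{P2}: M1→P2 3, M2→P2 15, M3→P2 4, M4→P2 4, M5→P2 4, M6→P2 4, M7→P2 11, M8→P2 15. Service 60; fixed 12; total 72.
{P1, P2, P3, P4, P5}: service 31 + fixed 135 = 166
No other subset beats 61.

Minimum total cost: 61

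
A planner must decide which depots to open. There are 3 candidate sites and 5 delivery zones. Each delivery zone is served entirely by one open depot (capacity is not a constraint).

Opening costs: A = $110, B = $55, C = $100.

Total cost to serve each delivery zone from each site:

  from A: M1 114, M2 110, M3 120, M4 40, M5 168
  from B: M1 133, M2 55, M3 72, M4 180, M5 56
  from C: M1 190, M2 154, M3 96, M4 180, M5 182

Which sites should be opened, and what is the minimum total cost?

Open A and B; minimum total cost 502.

For any fixed open set, each delivery zone goes to its cheapest open site; total = fixed + service.
{A, B}: M1→A 114, M2→B 55, M3→B 72, M4→A 40, M5→B 56. Service 337; fixed 165; total 502.
{B}: service 496 + fixed 55 = 551
{A, B, C}: service 337 + fixed 265 = 602
No other subset beats 502.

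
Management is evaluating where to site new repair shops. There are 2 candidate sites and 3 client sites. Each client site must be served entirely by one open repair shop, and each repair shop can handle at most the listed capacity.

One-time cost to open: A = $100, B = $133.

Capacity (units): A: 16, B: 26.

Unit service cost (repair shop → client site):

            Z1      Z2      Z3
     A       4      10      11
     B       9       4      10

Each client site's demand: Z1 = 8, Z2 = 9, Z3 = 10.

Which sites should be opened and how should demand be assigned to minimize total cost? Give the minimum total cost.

Minimum total cost: 401

Open {A, B}: Z1→A 4·8=32, Z2→B 4·9=36, Z3→B 10·10=100.
Loads: A carries 8/16, B carries 19/26. Service 168; fixed 233; total 401.
Next best feasible plan costs 451.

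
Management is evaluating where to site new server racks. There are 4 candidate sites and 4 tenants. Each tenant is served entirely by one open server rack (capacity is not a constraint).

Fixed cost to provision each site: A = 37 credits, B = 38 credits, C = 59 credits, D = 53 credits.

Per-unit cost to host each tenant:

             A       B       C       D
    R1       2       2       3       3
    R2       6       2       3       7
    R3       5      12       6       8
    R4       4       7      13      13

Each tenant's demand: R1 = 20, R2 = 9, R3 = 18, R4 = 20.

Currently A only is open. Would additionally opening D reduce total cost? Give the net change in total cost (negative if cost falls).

Current service cost with {A}: 264.
Adding D: each tenant re-picks its cheapest; new service cost 264, saving 0.
Extra fixed cost: 53. Net change = 53 − 0 = 53.
(Totals: 301 → 354.)

No — net change +53 (cost rises by 53).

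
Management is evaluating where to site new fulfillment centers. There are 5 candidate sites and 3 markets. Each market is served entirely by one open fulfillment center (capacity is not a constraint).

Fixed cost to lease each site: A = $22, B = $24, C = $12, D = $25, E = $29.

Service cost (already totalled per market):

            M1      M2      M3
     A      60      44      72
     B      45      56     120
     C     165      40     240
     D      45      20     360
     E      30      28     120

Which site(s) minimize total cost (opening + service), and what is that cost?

For any fixed open set, each market goes to its cheapest open site; total = fixed + service.
{A, E}: M1→E 30, M2→E 28, M3→A 72. Service 130; fixed 51; total 181.
{A, D}: service 137 + fixed 47 = 184
{A, C, E}: service 130 + fixed 63 = 193
{A, B, C, D, E}: M1→E 30, M2→D 20, M3→A 72. Service 122; fixed 112; total 234.
No other subset beats 181.

Open A and E; minimum total cost 181.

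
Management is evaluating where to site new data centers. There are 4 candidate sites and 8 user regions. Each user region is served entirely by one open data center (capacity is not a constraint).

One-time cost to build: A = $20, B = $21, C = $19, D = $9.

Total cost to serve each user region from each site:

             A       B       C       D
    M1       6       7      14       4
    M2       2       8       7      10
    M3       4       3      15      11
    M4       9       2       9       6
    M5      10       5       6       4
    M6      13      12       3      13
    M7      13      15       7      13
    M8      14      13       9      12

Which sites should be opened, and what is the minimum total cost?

Open C and D; minimum total cost 79.

For any fixed open set, each user region goes to its cheapest open site; total = fixed + service.
{C, D}: M1→D 4, M2→C 7, M3→D 11, M4→D 6, M5→D 4, M6→C 3, M7→C 7, M8→C 9. Service 51; fixed 28; total 79.
{D}: M1→D 4, M2→D 10, M3→D 11, M4→D 6, M5→D 4, M6→D 13, M7→D 13, M8→D 12. Service 73; fixed 9; total 82.
{B, C}: service 43 + fixed 40 = 83
{A, B, C, D}: service 34 + fixed 69 = 103
(All 15 nonempty subsets were checked; C and D is lowest.)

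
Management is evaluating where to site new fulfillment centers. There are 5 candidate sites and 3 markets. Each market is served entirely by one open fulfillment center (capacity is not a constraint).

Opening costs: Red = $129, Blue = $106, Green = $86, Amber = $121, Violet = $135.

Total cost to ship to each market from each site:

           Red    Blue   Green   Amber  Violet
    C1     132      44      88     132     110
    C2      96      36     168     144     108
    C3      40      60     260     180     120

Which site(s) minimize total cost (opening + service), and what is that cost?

Open Blue only; minimum total cost 246.

For any fixed open set, each market goes to its cheapest open site; total = fixed + service.
{Blue}: C1→Blue 44, C2→Blue 36, C3→Blue 60. Service 140; fixed 106; total 246.
{Blue, Green}: C1→Blue 44, C2→Blue 36, C3→Blue 60. Service 140; fixed 192; total 332.
{Red, Blue}: C1→Blue 44, C2→Blue 36, C3→Red 40. Service 120; fixed 235; total 355.
{Red, Blue, Green, Amber, Violet}: service 120 + fixed 577 = 697
No other subset beats 246.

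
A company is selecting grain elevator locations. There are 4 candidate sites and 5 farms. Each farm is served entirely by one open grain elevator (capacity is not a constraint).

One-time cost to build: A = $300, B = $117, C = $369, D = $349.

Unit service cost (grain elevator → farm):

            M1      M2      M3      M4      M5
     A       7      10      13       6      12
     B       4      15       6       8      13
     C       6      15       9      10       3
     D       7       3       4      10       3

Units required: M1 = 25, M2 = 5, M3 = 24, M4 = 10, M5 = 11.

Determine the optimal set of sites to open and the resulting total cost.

Open B only; minimum total cost 659.

For any fixed open set, each farm goes to its cheapest open site; total = fixed + service.
{B}: M1→B 4·25=100, M2→B 15·5=75, M3→B 6·24=144, M4→B 8·10=80, M5→B 13·11=143. Service 542; fixed 117; total 659.
{D}: service 419 + fixed 349 = 768
{B, D}: M1→B 4·25=100, M2→D 3·5=15, M3→D 4·24=96, M4→B 8·10=80, M5→D 3·11=33. Service 324; fixed 466; total 790.
{A, B, C, D}: service 304 + fixed 1135 = 1439
(All 15 nonempty subsets were checked; B only is lowest.)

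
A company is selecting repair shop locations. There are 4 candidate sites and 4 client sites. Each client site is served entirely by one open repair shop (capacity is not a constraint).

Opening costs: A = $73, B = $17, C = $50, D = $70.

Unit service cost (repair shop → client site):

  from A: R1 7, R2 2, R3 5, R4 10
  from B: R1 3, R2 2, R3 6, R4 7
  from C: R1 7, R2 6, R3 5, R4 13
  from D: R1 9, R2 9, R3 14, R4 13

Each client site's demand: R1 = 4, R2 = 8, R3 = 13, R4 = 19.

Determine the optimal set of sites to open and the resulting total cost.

For any fixed open set, each client site goes to its cheapest open site; total = fixed + service.
{B}: R1→B 3·4=12, R2→B 2·8=16, R3→B 6·13=78, R4→B 7·19=133. Service 239; fixed 17; total 256.
{B, C}: service 226 + fixed 67 = 293
{A, B}: service 226 + fixed 90 = 316
{A, B, C, D}: service 226 + fixed 210 = 436
(All 15 nonempty subsets were checked; B only is lowest.)

Open B only; minimum total cost 256.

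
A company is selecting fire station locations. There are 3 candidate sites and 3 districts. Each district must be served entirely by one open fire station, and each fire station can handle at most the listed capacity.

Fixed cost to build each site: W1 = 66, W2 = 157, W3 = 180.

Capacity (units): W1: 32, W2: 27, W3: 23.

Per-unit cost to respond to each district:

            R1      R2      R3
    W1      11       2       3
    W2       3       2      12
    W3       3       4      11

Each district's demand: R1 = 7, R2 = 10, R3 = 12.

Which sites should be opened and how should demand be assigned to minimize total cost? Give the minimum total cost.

Minimum total cost: 199

Open {W1}: R1→W1 11·7=77, R2→W1 2·10=20, R3→W1 3·12=36.
Loads: W1 carries 29/32. Service 133; fixed 66; total 199.
Next best feasible plan costs 300.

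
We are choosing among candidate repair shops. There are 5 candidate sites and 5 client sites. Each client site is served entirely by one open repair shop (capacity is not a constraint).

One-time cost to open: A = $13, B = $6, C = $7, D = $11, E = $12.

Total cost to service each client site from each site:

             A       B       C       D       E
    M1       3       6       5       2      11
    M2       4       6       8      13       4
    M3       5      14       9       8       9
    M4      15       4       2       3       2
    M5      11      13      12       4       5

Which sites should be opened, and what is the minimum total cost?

Open B and D; minimum total cost 40.

For any fixed open set, each client site goes to its cheapest open site; total = fixed + service.
{B, D}: M1→D 2, M2→B 6, M3→D 8, M4→D 3, M5→D 4. Service 23; fixed 17; total 40.
{D}: service 30 + fixed 11 = 41
{A, D}: service 18 + fixed 24 = 42
{A, B, C, D, E}: service 17 + fixed 49 = 66
No other subset beats 40.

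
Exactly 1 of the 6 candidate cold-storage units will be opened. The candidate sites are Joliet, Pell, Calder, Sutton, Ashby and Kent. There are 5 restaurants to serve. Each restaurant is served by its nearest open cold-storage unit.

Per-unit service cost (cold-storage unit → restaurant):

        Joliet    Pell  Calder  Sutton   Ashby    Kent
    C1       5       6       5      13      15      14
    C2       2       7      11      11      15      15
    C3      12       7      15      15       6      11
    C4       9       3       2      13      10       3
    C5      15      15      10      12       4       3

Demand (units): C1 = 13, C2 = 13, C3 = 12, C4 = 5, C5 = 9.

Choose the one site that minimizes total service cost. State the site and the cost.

With exactly 1 open, each restaurant uses its cheapest among the chosen.
{Pell}: C1→Pell 6·13=78, C2→Pell 7·13=91, C3→Pell 7·12=84, C4→Pell 3·5=15, C5→Pell 15·9=135. Service cost 403.
{Joliet}: service cost 415
{Calder}: service cost 488
Among all 6 size-1 choices, {Pell} is lowest.

Choose Pell only; total service cost 403.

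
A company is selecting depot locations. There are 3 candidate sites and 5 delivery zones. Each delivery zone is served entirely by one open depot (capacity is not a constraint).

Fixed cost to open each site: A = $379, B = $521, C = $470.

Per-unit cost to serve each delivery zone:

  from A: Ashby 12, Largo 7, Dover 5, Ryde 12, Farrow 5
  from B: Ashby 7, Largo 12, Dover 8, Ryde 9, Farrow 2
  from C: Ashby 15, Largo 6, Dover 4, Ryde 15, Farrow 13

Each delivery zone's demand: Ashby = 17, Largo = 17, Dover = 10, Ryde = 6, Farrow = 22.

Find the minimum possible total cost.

Minimum total cost: 934

For any fixed open set, each delivery zone goes to its cheapest open site; total = fixed + service.
{A}: Ashby→A 12·17=204, Largo→A 7·17=119, Dover→A 5·10=50, Ryde→A 12·6=72, Farrow→A 5·22=110. Service 555; fixed 379; total 934.
{B}: service 501 + fixed 521 = 1022
{C}: service 773 + fixed 470 = 1243
{A, B, C}: service 359 + fixed 1370 = 1729
(All 7 nonempty subsets were checked; A only is lowest.)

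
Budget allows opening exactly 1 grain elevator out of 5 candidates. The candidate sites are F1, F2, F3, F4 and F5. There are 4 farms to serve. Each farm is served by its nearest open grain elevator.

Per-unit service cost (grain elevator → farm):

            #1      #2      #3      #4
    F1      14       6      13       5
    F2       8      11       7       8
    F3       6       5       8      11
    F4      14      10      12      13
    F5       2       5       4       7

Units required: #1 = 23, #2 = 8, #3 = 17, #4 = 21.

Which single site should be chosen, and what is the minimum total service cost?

Choose F5 only; total service cost 301.

With exactly 1 open, each farm uses its cheapest among the chosen.
{F5}: #1→F5 2·23=46, #2→F5 5·8=40, #3→F5 4·17=68, #4→F5 7·21=147. Service cost 301.
{F3}: service cost 545
{F2}: service cost 559
Among all 5 size-1 choices, {F5} is lowest.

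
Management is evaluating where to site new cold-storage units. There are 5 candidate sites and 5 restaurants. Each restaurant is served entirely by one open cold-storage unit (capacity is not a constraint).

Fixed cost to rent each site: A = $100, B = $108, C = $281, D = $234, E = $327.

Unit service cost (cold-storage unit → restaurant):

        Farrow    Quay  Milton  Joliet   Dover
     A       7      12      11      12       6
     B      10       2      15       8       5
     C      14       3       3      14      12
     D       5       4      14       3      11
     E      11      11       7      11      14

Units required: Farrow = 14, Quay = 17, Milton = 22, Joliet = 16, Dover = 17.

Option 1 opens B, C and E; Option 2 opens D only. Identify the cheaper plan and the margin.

Option 2 is cheaper by 254.

Option 1: {B, C, E}: Farrow→B 10·14=140, Quay→B 2·17=34, Milton→C 3·22=66, Joliet→B 8·16=128, Dover→B 5·17=85. Service 453; fixed 716; total 1169.
Option 2: {D}: Farrow→D 5·14=70, Quay→D 4·17=68, Milton→D 14·22=308, Joliet→D 3·16=48, Dover→D 11·17=187. Service 681; fixed 234; total 915.
Difference: |1169 − 915| = 254.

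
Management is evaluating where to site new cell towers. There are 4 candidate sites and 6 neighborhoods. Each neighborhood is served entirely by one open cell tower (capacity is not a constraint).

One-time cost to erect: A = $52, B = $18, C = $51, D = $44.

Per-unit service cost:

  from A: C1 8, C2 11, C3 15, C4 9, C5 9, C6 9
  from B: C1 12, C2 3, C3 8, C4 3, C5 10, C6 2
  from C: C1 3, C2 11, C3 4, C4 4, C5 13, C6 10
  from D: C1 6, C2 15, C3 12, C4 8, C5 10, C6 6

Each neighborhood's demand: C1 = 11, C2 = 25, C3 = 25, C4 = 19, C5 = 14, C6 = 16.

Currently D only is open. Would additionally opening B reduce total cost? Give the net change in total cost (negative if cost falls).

Current service cost with {D}: 1129.
Adding B: each neighborhood re-picks its cheapest; new service cost 570, saving 559.
Extra fixed cost: 18. Net change = 18 − 559 = -541.
(Totals: 1173 → 632.)

Yes — net change −541 (cost falls by 541).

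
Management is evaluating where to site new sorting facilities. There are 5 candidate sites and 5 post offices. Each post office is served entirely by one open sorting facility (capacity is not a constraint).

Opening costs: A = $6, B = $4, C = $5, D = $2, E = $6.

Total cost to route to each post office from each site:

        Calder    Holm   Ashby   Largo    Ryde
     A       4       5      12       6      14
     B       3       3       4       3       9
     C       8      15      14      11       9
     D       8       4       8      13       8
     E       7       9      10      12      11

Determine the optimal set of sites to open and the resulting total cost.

Open B only; minimum total cost 26.

For any fixed open set, each post office goes to its cheapest open site; total = fixed + service.
{B}: Calder→B 3, Holm→B 3, Ashby→B 4, Largo→B 3, Ryde→B 9. Service 22; fixed 4; total 26.
{B, D}: Calder→B 3, Holm→B 3, Ashby→B 4, Largo→B 3, Ryde→D 8. Service 21; fixed 6; total 27.
{B, C}: Calder→B 3, Holm→B 3, Ashby→B 4, Largo→B 3, Ryde→B 9. Service 22; fixed 9; total 31.
{A, B, C, D, E}: service 21 + fixed 23 = 44
No other subset beats 26.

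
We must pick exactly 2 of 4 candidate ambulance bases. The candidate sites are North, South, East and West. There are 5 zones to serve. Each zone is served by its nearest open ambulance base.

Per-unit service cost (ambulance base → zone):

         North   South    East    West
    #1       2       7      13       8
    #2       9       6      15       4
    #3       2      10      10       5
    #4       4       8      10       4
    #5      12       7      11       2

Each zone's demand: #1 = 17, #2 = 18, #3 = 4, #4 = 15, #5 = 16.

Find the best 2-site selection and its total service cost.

Choose North and West; total service cost 206.

With exactly 2 open, each zone uses its cheapest among the chosen.
{North, West}: #1→North 2·17=34, #2→West 4·18=72, #3→North 2·4=8, #4→North 4·15=60, #5→West 2·16=32. Service cost 206.
{South, West}: service cost 303
{East, West}: service cost 320
Among all 6 size-2 choices, {North, West} is lowest.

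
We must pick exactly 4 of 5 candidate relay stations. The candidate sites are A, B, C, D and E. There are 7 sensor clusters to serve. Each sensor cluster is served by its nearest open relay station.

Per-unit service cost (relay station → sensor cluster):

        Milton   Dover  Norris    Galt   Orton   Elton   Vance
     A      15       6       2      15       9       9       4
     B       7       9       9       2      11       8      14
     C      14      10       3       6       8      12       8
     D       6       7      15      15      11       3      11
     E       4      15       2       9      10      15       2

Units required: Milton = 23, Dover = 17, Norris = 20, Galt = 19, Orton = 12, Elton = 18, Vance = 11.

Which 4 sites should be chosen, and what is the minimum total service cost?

Choose A, B, D and E; total service cost 456.

With exactly 4 open, each sensor cluster uses its cheapest among the chosen.
{A, B, D, E}: Milton→E 4·23=92, Dover→A 6·17=102, Norris→A 2·20=40, Galt→B 2·19=38, Orton→A 9·12=108, Elton→D 3·18=54, Vance→E 2·11=22. Service cost 456.
{B, C, D, E}: service cost 461
{A, B, C, D}: service cost 512
Among all 5 size-4 choices, {A, B, D, E} is lowest.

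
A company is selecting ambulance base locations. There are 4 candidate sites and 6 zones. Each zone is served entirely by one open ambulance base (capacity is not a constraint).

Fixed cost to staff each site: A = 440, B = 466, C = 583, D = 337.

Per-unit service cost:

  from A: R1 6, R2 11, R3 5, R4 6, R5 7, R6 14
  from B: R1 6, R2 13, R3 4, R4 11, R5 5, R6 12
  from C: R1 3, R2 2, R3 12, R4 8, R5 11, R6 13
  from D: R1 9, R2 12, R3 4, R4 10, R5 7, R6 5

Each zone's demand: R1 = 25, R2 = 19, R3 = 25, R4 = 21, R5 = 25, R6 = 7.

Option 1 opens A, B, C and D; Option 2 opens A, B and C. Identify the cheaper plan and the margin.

Option 2 is cheaper by 288.

Option 1: {A, B, C, D}: R1→C 3·25=75, R2→C 2·19=38, R3→B 4·25=100, R4→A 6·21=126, R5→B 5·25=125, R6→D 5·7=35. Service 499; fixed 1826; total 2325.
Option 2: {A, B, C}: R1→C 3·25=75, R2→C 2·19=38, R3→B 4·25=100, R4→A 6·21=126, R5→B 5·25=125, R6→B 12·7=84. Service 548; fixed 1489; total 2037.
Difference: |2325 − 2037| = 288.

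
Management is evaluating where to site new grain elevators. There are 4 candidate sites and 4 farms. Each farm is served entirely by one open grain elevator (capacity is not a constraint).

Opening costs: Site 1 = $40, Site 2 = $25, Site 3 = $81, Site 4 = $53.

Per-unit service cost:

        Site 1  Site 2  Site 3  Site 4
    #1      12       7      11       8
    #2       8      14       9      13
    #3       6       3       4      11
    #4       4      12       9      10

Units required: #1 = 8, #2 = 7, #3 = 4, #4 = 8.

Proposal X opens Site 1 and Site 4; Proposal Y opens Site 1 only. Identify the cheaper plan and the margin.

Proposal X: {Site 1, Site 4}: #1→Site 4 8·8=64, #2→Site 1 8·7=56, #3→Site 1 6·4=24, #4→Site 1 4·8=32. Service 176; fixed 93; total 269.
Proposal Y: {Site 1}: #1→Site 1 12·8=96, #2→Site 1 8·7=56, #3→Site 1 6·4=24, #4→Site 1 4·8=32. Service 208; fixed 40; total 248.
Difference: |269 − 248| = 21.

Proposal Y is cheaper by 21.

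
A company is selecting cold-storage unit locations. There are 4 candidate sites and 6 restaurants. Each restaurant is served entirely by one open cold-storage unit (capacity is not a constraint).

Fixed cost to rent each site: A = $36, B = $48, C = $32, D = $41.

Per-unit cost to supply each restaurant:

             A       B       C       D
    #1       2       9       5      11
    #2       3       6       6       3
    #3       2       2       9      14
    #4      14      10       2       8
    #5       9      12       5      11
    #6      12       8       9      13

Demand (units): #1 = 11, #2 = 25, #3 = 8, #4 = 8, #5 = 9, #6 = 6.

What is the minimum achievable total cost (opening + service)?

Minimum total cost: 296

For any fixed open set, each restaurant goes to its cheapest open site; total = fixed + service.
{A, C}: #1→A 2·11=22, #2→A 3·25=75, #3→A 2·8=16, #4→C 2·8=16, #5→C 5·9=45, #6→C 9·6=54. Service 228; fixed 68; total 296.
{A, C, D}: service 228 + fixed 109 = 337
{A, B, C}: service 222 + fixed 116 = 338
{A, B, C, D}: #1→A 2·11=22, #2→A 3·25=75, #3→A 2·8=16, #4→C 2·8=16, #5→C 5·9=45, #6→B 8·6=48. Service 222; fixed 157; total 379.
No other subset beats 296.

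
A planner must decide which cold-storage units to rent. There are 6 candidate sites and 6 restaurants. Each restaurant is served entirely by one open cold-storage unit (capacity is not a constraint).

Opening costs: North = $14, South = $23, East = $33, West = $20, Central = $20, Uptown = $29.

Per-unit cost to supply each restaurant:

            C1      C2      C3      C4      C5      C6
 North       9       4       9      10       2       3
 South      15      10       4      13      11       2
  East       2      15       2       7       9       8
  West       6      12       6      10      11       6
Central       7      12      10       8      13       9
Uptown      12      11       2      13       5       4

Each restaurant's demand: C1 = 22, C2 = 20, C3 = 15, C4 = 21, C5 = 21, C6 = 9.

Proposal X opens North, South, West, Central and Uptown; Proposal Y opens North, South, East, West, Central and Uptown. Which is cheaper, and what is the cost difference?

Proposal X: {North, South, West, Central, Uptown}: C1→West 6·22=132, C2→North 4·20=80, C3→Uptown 2·15=30, C4→Central 8·21=168, C5→North 2·21=42, C6→South 2·9=18. Service 470; fixed 106; total 576.
Proposal Y: {North, South, East, West, Central, Uptown}: C1→East 2·22=44, C2→North 4·20=80, C3→East 2·15=30, C4→East 7·21=147, C5→North 2·21=42, C6→South 2·9=18. Service 361; fixed 139; total 500.
Difference: |576 − 500| = 76.

Proposal Y is cheaper by 76.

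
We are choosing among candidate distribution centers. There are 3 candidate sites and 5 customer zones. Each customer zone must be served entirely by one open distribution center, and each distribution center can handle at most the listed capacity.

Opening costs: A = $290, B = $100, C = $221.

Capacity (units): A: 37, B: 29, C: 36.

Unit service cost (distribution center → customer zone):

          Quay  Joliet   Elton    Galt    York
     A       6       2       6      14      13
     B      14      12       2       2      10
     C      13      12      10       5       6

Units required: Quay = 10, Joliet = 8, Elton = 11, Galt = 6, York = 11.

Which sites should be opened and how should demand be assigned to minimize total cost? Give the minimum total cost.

Minimum total cost: 610

Open {A, B}: Quay→A 6·10=60, Joliet→A 2·8=16, Elton→B 2·11=22, Galt→B 2·6=12, York→B 10·11=110.
Loads: A carries 18/37, B carries 28/29. Service 220; fixed 390; total 610.
Next best feasible plan costs 643.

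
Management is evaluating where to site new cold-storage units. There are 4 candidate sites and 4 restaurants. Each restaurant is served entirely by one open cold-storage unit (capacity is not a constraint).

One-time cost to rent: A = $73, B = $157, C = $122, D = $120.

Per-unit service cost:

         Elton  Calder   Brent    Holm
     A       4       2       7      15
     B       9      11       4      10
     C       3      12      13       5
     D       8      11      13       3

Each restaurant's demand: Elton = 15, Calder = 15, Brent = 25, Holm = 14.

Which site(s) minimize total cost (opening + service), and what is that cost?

For any fixed open set, each restaurant goes to its cheapest open site; total = fixed + service.
{A, D}: Elton→A 4·15=60, Calder→A 2·15=30, Brent→A 7·25=175, Holm→D 3·14=42. Service 307; fixed 193; total 500.
{A, C}: service 320 + fixed 195 = 515
{A}: service 475 + fixed 73 = 548
{A, B, C, D}: Elton→C 3·15=45, Calder→A 2·15=30, Brent→B 4·25=100, Holm→D 3·14=42. Service 217; fixed 472; total 689.
(All 15 nonempty subsets were checked; A and D is lowest.)

Open A and D; minimum total cost 500.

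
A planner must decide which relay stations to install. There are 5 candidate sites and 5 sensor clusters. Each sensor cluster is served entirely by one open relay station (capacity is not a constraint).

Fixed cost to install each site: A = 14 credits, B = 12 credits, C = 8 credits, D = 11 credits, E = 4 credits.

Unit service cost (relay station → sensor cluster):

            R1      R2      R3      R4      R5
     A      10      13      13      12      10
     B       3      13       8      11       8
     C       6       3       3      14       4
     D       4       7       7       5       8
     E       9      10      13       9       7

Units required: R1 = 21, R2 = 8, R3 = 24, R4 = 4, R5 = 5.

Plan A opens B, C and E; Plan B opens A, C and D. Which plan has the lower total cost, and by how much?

Plan A: {B, C, E}: R1→B 3·21=63, R2→C 3·8=24, R3→C 3·24=72, R4→E 9·4=36, R5→C 4·5=20. Service 215; fixed 24; total 239.
Plan B: {A, C, D}: R1→D 4·21=84, R2→C 3·8=24, R3→C 3·24=72, R4→D 5·4=20, R5→C 4·5=20. Service 220; fixed 33; total 253.
Difference: |239 − 253| = 14.

Plan A is cheaper by 14.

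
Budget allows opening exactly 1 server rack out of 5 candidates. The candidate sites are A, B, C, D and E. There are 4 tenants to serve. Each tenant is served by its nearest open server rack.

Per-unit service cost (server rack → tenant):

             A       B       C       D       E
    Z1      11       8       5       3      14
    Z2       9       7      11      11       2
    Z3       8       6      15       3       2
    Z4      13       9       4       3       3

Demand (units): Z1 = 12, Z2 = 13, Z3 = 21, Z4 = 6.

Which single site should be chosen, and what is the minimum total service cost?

Choose E only; total service cost 254.

With exactly 1 open, each tenant uses its cheapest among the chosen.
{E}: Z1→E 14·12=168, Z2→E 2·13=26, Z3→E 2·21=42, Z4→E 3·6=18. Service cost 254.
{D}: service cost 260
{B}: service cost 367
Among all 5 size-1 choices, {E} is lowest.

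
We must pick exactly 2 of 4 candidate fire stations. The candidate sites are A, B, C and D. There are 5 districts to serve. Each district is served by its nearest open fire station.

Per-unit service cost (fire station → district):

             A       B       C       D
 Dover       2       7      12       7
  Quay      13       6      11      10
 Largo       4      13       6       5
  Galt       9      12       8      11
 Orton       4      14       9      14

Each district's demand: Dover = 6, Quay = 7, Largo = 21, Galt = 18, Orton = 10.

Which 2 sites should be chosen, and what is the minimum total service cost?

With exactly 2 open, each district uses its cheapest among the chosen.
{A, B}: Dover→A 2·6=12, Quay→B 6·7=42, Largo→A 4·21=84, Galt→A 9·18=162, Orton→A 4·10=40. Service cost 340.
{A, C}: service cost 357
{A, D}: service cost 368
Among all 6 size-2 choices, {A, B} is lowest.

Choose A and B; total service cost 340.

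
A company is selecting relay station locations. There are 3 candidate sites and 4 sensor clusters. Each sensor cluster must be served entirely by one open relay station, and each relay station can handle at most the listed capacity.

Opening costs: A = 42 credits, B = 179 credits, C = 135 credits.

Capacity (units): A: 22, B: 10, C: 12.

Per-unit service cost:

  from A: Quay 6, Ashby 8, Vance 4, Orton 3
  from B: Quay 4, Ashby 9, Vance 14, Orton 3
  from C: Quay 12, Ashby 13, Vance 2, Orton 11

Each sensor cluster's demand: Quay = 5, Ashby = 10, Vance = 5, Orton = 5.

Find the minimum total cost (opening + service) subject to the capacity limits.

Open {A, C}: Quay→A 6·5=30, Ashby→A 8·10=80, Vance→C 2·5=10, Orton→A 3·5=15.
Loads: A carries 20/22, C carries 5/12. Service 135; fixed 177; total 312.
Next best feasible plan costs 342.

Minimum total cost: 312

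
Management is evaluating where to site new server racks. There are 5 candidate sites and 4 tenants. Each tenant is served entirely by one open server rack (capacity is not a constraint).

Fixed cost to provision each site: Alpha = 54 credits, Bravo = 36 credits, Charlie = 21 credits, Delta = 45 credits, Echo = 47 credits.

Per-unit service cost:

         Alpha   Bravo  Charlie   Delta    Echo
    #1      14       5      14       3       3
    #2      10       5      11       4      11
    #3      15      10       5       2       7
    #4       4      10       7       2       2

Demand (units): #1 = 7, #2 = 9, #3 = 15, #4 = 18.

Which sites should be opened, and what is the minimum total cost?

Open Delta only; minimum total cost 168.

For any fixed open set, each tenant goes to its cheapest open site; total = fixed + service.
{Delta}: #1→Delta 3·7=21, #2→Delta 4·9=36, #3→Delta 2·15=30, #4→Delta 2·18=36. Service 123; fixed 45; total 168.
{Charlie, Delta}: service 123 + fixed 66 = 189
{Bravo, Delta}: #1→Delta 3·7=21, #2→Delta 4·9=36, #3→Delta 2·15=30, #4→Delta 2·18=36. Service 123; fixed 81; total 204.
{Alpha, Bravo, Charlie, Delta, Echo}: service 123 + fixed 203 = 326
No other subset beats 168.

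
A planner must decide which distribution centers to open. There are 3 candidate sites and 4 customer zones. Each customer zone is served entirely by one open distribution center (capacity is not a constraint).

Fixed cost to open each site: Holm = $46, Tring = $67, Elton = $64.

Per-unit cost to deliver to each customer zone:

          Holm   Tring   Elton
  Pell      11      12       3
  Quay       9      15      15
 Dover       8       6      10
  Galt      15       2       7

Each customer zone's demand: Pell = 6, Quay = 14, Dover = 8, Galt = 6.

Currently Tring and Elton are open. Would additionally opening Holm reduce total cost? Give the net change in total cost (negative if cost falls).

Yes — net change −38 (cost falls by 38).

Current service cost with {Tring, Elton}: 288.
Adding Holm: each customer zone re-picks its cheapest; new service cost 204, saving 84.
Extra fixed cost: 46. Net change = 46 − 84 = -38.
(Totals: 419 → 381.)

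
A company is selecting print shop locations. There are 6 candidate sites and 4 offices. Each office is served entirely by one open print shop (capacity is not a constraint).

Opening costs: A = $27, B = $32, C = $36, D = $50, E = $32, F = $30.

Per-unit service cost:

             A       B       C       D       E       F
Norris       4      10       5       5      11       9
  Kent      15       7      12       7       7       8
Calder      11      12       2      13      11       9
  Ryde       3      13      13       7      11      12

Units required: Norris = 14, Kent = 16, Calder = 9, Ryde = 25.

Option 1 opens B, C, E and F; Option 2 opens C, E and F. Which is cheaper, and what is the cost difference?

Option 1: {B, C, E, F}: Norris→C 5·14=70, Kent→B 7·16=112, Calder→C 2·9=18, Ryde→E 11·25=275. Service 475; fixed 130; total 605.
Option 2: {C, E, F}: Norris→C 5·14=70, Kent→E 7·16=112, Calder→C 2·9=18, Ryde→E 11·25=275. Service 475; fixed 98; total 573.
Difference: |605 − 573| = 32.

Option 2 is cheaper by 32.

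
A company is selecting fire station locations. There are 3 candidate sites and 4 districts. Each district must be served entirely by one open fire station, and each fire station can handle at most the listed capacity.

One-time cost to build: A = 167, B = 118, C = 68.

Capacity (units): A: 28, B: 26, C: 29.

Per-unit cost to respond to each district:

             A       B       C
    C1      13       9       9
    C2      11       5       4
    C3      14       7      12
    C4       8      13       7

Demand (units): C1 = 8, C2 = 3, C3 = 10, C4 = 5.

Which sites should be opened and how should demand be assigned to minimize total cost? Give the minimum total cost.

Open {C}: C1→C 9·8=72, C2→C 4·3=12, C3→C 12·10=120, C4→C 7·5=35.
Loads: C carries 26/29. Service 239; fixed 68; total 307.
Next best feasible plan costs 340.

Minimum total cost: 307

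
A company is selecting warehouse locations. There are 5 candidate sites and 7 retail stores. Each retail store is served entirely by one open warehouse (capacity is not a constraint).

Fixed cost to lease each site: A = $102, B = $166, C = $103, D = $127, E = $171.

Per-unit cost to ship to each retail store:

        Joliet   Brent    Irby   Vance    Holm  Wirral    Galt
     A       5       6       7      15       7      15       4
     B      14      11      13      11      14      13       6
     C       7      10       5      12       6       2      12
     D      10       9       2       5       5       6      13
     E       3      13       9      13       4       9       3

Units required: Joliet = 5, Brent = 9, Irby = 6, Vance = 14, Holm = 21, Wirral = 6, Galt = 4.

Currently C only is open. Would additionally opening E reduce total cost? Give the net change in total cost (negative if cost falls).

No — net change +73 (cost rises by 73).

Current service cost with {C}: 509.
Adding E: each retail store re-picks its cheapest; new service cost 411, saving 98.
Extra fixed cost: 171. Net change = 171 − 98 = 73.
(Totals: 612 → 685.)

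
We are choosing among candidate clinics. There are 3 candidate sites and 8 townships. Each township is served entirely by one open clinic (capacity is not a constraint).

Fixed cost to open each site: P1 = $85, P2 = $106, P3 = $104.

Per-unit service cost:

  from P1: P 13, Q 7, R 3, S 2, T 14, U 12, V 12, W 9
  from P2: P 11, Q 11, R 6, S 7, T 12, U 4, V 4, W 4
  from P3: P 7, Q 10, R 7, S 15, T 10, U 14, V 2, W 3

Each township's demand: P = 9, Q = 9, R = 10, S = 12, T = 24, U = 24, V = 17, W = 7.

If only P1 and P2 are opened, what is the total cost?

Each township is assigned to its cheapest site among the open ones.
{P1, P2}: P→P2 11·9=99, Q→P1 7·9=63, R→P1 3·10=30, S→P1 2·12=24, T→P2 12·24=288, U→P2 4·24=96, V→P2 4·17=68, W→P2 4·7=28. Service 696; fixed 191; total 887.

Total cost: 887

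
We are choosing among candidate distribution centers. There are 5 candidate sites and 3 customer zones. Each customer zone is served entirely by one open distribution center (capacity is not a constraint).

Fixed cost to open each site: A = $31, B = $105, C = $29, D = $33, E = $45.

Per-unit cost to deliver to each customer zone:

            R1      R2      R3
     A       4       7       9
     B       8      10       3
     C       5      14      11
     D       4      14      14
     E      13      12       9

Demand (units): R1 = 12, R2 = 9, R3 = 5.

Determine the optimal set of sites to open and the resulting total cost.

Open A only; minimum total cost 187.

For any fixed open set, each customer zone goes to its cheapest open site; total = fixed + service.
{A}: R1→A 4·12=48, R2→A 7·9=63, R3→A 9·5=45. Service 156; fixed 31; total 187.
{A, C}: R1→A 4·12=48, R2→A 7·9=63, R3→A 9·5=45. Service 156; fixed 60; total 216.
{A, D}: service 156 + fixed 64 = 220
{A, B, C, D, E}: R1→A 4·12=48, R2→A 7·9=63, R3→B 3·5=15. Service 126; fixed 243; total 369.
No other subset beats 187.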